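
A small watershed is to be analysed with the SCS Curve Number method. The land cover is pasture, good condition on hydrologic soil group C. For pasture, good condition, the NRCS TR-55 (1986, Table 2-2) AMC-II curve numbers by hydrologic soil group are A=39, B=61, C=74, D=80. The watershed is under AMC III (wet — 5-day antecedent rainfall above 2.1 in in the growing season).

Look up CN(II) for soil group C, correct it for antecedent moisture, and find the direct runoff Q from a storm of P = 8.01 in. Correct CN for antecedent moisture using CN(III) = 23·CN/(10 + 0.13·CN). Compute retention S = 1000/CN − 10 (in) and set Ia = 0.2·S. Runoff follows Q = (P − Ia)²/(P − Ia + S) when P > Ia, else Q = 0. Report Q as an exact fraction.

Q = 429878233801/66858900100 in ≈ 6.430 in

NRCS table: pasture, good condition, soil group C → CN(II) = 74
Adjust CN=74 to AMC III: 23·74/(10 + 0.13·74) → 1702 ÷ (981/50) = 85100/981 ≈ 86.748
Retention S: 1000/CN − 10 with CN=86.748 → S = 1300/851 ≈ 1.528 in
Ia = 0.2S: 0.2·1.528 = 0.306 in (exactly 260/851)
Since P=8.010 > Ia=0.306: effective rainfall P−Ia = 655651/85100 in
Runoff Q = (P−Ia)²/(P−Ia+S) = (7.704)²/(7.704+1.528) = 429878233801/66858900100 ≈ 6.430 in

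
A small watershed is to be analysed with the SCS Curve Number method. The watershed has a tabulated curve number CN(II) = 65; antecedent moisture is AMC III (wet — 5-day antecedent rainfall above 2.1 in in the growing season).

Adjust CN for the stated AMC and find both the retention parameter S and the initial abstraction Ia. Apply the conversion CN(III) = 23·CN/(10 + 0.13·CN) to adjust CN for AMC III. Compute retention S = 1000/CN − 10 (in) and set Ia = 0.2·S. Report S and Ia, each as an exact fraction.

S = 700/299 in ≈ 2.341 in; Ia = 140/299 in ≈ 0.468 in

CN(III) from CN(II)=65: (23·65)/(10 + 0.13·65) = 29900/369 ≈ 81.030
S = 1000/(29900/369) − 10 = 700/299 in ≈ 2.341 in
Ia = 0.2·(700/299) = 140/299 in ≈ 0.468 in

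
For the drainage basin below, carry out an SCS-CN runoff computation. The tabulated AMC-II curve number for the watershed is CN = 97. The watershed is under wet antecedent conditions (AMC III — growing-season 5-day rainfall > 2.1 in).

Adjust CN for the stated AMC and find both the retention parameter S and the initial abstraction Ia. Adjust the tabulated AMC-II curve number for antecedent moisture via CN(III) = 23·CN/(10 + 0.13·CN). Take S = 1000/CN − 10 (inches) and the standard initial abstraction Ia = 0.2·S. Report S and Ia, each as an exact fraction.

S = 300/2231 in ≈ 0.134 in; Ia = 60/2231 in ≈ 0.027 in

CN(III) from CN(II)=97: (23·97)/(10 + 0.13·97) = 223100/2261 ≈ 98.673
S = 1000/(223100/2261) − 10 = 300/2231 in ≈ 0.134 in
Ia = 0.2S: 0.2·0.134 = 0.027 in (exactly 60/2231)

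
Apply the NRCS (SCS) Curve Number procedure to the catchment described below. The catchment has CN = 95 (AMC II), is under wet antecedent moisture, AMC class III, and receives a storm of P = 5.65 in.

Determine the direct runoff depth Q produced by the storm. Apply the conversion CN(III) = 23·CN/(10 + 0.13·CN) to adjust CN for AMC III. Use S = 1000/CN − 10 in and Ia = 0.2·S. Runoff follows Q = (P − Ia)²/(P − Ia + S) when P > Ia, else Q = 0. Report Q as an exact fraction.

CN(III) from CN(II)=95: (23·95)/(10 + 0.13·95) = 43700/447 ≈ 97.763
S = 1000/(43700/447) − 10 = 100/437 in ≈ 0.229 in
Ia = 0.2·(100/437) = 20/437 in ≈ 0.046 in
P − Ia = 5.650 − 0.046 = 48981/8740 ≈ 5.604 in (> 0, runoff occurs)
Q = (48981/8740)²/((48981/8740) + 100/437) = (2399138361/76387600)/(50981/8740) = 2399138361/445573940 in ≈ 5.384 in

Q = 2399138361/445573940 in ≈ 5.384 in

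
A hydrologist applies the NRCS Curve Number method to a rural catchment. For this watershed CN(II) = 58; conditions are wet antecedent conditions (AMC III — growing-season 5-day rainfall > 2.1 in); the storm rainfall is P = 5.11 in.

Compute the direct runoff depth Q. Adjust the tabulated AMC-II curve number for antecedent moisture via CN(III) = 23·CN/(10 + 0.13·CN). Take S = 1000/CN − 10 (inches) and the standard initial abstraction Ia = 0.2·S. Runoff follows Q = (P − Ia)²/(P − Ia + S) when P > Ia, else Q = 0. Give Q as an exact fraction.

CN(III) from CN(II)=58: (23·58)/(10 + 0.13·58) = 66700/877 ≈ 76.055
S = 1000/(66700/877) − 10 = 2100/667 in ≈ 3.148 in
Ia = 0.2·(2100/667) = 420/667 in ≈ 0.630 in
Since P=5.110 > Ia=0.630: effective rainfall P−Ia = 298837/66700 in
Q = (298837/66700)²/((298837/66700) + 2100/667) = (89303552569/4448890000)/(508837/66700) = 12757650367/4848489700 in ≈ 2.631 in

Q = 12757650367/4848489700 in ≈ 2.631 in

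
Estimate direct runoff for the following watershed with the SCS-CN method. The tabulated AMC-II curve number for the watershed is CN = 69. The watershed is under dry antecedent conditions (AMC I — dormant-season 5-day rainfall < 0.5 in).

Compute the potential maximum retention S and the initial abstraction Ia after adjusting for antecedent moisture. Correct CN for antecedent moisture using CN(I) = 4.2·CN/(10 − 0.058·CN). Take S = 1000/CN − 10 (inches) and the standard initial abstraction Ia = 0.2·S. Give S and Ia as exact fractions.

S = 15500/1449 in ≈ 10.697 in; Ia = 3100/1449 in ≈ 2.139 in

Dry (AMC I): CN(I) = 4.2·69/(10 − 0.058·69) = (1449/5)/(2999/500) = 144900/2999 ≈ 48.316
Retention S: 1000/CN − 10 with CN=48.316 → S = 15500/1449 ≈ 10.697 in
Initial abstraction Ia = S/5 = (15500/1449)/5 = 3100/1449 ≈ 2.139 in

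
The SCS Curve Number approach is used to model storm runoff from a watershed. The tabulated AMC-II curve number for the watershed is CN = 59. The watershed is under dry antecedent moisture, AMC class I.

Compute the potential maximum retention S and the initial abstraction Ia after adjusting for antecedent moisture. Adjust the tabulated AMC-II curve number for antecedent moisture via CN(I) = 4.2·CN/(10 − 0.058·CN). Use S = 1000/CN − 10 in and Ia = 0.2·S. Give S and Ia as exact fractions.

CN(I) from CN(II)=59: (4.2·59)/(10 − 0.058·59) = 123900/3289 ≈ 37.671
S = 1000/(123900/3289) − 10 = 20500/1239 in ≈ 16.546 in
Ia = 0.2S: 0.2·16.546 = 3.309 in (exactly 4100/1239)

S = 20500/1239 in ≈ 16.546 in; Ia = 4100/1239 in ≈ 3.309 in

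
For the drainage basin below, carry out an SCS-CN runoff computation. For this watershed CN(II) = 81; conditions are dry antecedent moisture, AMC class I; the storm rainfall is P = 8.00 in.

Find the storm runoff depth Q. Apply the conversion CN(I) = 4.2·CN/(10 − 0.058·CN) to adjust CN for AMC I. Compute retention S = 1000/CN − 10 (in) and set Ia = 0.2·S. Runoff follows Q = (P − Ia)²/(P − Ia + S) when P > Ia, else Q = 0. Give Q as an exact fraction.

Adjust CN=81 to AMC I: 4.2·81/(10 − 0.058·81) → (1701/5) ÷ (2651/500) = 170100/2651 ≈ 64.164
S = 1000/(170100/2651) − 10 = 9500/1701 in ≈ 5.585 in
Ia = 0.2S: 0.2·5.585 = 1.117 in (exactly 1900/1701)
Since P=8.000 > Ia=1.117: effective rainfall P−Ia = 11708/1701 in
Q: (11708/1701)² ÷ (21208/1701) = 17134658/4509351 in (≈ 3.800 in)

Q = 17134658/4509351 in ≈ 3.800 in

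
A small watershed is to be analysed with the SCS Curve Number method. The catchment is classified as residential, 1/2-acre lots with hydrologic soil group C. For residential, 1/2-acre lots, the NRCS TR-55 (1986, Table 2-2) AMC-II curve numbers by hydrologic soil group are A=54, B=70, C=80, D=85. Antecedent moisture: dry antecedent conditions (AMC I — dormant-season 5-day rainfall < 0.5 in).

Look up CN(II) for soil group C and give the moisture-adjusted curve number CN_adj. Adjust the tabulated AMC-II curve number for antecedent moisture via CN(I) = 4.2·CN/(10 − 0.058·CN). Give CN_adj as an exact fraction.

CN_adj = 4200/67 ≈ 62.687

NRCS table: residential, 1/2-acre lots, soil group C → CN(II) = 80
CN(I) from CN(II)=80: (4.2·80)/(10 − 0.058·80) = 4200/67 ≈ 62.687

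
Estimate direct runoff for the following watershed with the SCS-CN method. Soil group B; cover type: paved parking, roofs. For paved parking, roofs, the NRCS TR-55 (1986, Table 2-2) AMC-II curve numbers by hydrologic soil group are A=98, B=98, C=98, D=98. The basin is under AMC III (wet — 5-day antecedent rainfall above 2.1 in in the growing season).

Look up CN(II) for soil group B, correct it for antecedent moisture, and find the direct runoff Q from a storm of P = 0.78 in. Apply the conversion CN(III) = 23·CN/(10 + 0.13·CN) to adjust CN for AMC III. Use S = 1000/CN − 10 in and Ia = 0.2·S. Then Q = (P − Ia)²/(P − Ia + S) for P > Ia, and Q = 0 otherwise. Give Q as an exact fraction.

Q = 1844960209/2702151550 in ≈ 0.683 in

NRCS table: paved parking, roofs, soil group B → CN(II) = 98
Wet (AMC III): CN(III) = 23·98/(10 + 0.13·98) = 2254/(1137/50) = 112700/1137 ≈ 99.120
Retention S: 1000/CN − 10 with CN=99.120 → S = 100/1127 ≈ 0.089 in
Ia = 0.2·(100/1127) = 20/1127 in ≈ 0.018 in
Excess rainfall: 0.780 − 0.018 = 0.762 in; P > Ia so Q > 0
Q = (42953/56350)²/((42953/56350) + 100/1127) = (1844960209/3175322500)/(47953/56350) = 1844960209/2702151550 in ≈ 0.683 in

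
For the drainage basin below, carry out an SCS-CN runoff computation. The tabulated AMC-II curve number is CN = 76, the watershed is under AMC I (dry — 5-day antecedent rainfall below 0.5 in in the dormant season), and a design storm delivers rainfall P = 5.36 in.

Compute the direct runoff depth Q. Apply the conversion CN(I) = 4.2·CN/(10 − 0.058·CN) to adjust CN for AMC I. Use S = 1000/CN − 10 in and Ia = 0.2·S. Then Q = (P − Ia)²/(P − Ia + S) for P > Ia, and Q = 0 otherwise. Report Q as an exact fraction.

CN(I) from CN(II)=76: (4.2·76)/(10 − 0.058·76) = 13300/233 ≈ 57.082
Max retention: S = 1000/(13300/233) − 10 = 1000/133 in (≈ 7.519 in)
Ia = 0.2·(1000/133) = 200/133 in ≈ 1.504 in
P − Ia = 5.360 − 1.504 = 12822/3325 ≈ 3.856 in (> 0, runoff occurs)
Runoff Q = (P−Ia)²/(P−Ia+S) = (3.856)²/(3.856+7.519) = 82201842/62879075 ≈ 1.307 in

Q = 82201842/62879075 in ≈ 1.307 in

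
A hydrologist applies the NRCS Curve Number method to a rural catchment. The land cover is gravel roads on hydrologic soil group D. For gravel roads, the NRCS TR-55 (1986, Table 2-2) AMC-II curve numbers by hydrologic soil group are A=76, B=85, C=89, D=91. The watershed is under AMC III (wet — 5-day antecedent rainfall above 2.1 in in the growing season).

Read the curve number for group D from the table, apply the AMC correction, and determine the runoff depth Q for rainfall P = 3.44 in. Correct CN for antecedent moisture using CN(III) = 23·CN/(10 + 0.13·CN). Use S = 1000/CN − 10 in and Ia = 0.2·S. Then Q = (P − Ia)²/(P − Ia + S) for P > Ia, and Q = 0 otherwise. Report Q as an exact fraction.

Q = 15399774002/5180122675 in ≈ 2.973 in

NRCS table: gravel roads, soil group D → CN(II) = 91
Adjust CN=91 to AMC III: 23·91/(10 + 0.13·91) → 2093 ÷ (2183/100) = 209300/2183 ≈ 95.877
Retention S: 1000/CN − 10 with CN=95.877 → S = 900/2093 ≈ 0.430 in
Ia = 0.2·(900/2093) = 180/2093 in ≈ 0.086 in
P − Ia = 3.440 − 0.086 = 175498/52325 ≈ 3.354 in (> 0, runoff occurs)
Q = (175498/52325)²/((175498/52325) + 900/2093) = (30799548004/2737905625)/(197998/52325) = 15399774002/5180122675 in ≈ 2.973 in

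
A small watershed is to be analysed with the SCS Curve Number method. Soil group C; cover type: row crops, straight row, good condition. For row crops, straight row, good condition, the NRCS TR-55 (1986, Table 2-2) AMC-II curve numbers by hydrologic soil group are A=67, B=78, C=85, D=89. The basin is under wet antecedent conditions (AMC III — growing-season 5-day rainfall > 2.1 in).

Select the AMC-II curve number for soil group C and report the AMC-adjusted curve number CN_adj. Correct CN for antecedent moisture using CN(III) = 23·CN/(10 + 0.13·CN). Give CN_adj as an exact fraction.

CN_adj = 39100/421 ≈ 92.874

NRCS table: row crops, straight row, good condition, soil group C → CN(II) = 85
CN(III) from CN(II)=85: (23·85)/(10 + 0.13·85) = 39100/421 ≈ 92.874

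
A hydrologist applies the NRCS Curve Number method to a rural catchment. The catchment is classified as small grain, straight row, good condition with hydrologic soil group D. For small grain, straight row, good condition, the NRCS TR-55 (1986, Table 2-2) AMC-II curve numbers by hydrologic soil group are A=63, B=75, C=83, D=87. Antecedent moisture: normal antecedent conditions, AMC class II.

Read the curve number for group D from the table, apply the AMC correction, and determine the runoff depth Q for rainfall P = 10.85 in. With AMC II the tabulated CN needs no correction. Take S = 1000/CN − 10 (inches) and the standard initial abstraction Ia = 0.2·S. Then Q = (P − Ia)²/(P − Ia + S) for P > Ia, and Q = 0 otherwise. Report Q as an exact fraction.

NRCS table: small grain, straight row, good condition, soil group D → CN(II) = 87
Average conditions: CN = 87 (no AMC adjustment).
Retention S: 1000/CN − 10 with CN=87.000 → S = 130/87 ≈ 1.494 in
Ia = 0.2·(130/87) = 26/87 in ≈ 0.299 in
Since P=10.850 > Ia=0.299: effective rainfall P−Ia = 18359/1740 in
Q = (18359/1740)²/((18359/1740) + 130/87) = (337052881/3027600)/(20959/1740) = 337052881/36468660 in ≈ 9.242 in

Q = 337052881/36468660 in ≈ 9.242 in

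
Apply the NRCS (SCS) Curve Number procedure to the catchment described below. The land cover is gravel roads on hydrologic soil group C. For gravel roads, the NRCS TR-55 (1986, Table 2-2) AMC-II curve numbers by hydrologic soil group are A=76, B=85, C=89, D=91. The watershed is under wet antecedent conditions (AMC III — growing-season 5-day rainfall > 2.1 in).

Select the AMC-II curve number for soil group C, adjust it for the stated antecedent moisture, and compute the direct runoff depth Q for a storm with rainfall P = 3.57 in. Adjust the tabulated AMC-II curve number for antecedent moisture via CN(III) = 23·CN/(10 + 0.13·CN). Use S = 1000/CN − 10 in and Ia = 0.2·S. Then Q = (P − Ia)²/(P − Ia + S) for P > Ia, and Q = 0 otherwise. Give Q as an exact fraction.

NRCS table: gravel roads, soil group C → CN(II) = 89
CN(III) from CN(II)=89: (23·89)/(10 + 0.13·89) = 204700/2157 ≈ 94.900
Max retention: S = 1000/(204700/2157) − 10 = 1100/2047 in (≈ 0.537 in)
Initial abstraction Ia = S/5 = (1100/2047)/5 = 220/2047 ≈ 0.107 in
P − Ia = 3.570 − 0.107 = 708779/204700 ≈ 3.463 in (> 0, runoff occurs)
Q = (708779/204700)²/((708779/204700) + 1100/2047) = (502367670841/41902090000)/(818779/204700) = 502367670841/167604061300 in ≈ 2.997 in

Q = 502367670841/167604061300 in ≈ 2.997 in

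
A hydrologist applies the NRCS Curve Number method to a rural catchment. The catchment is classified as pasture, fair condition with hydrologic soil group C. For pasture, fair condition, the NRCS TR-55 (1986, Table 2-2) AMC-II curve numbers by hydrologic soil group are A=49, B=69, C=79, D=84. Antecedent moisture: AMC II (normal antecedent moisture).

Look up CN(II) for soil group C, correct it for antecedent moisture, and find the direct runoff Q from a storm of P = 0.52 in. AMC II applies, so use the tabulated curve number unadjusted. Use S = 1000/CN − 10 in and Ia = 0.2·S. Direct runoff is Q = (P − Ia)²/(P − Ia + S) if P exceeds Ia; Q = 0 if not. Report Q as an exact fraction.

Q = 0 in ≈ 0.000 in

NRCS table: pasture, fair condition, soil group C → CN(II) = 79
AMC II — tabulated CN = 79 applies directly.
Retention S: 1000/CN − 10 with CN=79.000 → S = 210/79 ≈ 2.658 in
Ia = 0.2·(210/79) = 42/79 in ≈ 0.532 in
P = 0.520 ≤ Ia = 0.532 in: entire storm abstracted, Q = 0.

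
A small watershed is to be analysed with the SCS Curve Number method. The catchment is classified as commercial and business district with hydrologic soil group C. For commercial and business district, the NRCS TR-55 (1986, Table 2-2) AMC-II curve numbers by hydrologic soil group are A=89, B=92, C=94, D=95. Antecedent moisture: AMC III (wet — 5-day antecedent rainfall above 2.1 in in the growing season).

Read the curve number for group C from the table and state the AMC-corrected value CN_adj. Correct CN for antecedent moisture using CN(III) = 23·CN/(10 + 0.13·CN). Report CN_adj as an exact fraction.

NRCS table: commercial and business district, soil group C → CN(II) = 94
Adjust CN=94 to AMC III: 23·94/(10 + 0.13·94) → 2162 ÷ (1111/50) = 108100/1111 ≈ 97.300

CN_adj = 108100/1111 ≈ 97.300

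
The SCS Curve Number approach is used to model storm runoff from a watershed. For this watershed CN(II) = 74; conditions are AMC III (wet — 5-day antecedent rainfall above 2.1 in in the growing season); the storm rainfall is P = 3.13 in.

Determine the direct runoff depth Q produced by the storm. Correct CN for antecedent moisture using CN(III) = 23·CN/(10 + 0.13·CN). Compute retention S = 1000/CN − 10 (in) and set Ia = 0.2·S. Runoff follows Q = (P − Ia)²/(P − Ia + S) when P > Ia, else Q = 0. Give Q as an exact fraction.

Wet (AMC III): CN(III) = 23·74/(10 + 0.13·74) = 1702/(981/50) = 85100/981 ≈ 86.748
S = 1000/(85100/981) − 10 = 1300/851 in ≈ 1.528 in
Initial abstraction Ia = S/5 = (1300/851)/5 = 260/851 ≈ 0.306 in
P − Ia = 3.130 − 0.306 = 240363/85100 ≈ 2.824 in (> 0, runoff occurs)
Runoff Q = (P−Ia)²/(P−Ia+S) = (2.824)²/(2.824+1.528) = 57774371769/31517891300 ≈ 1.833 in

Q = 57774371769/31517891300 in ≈ 1.833 in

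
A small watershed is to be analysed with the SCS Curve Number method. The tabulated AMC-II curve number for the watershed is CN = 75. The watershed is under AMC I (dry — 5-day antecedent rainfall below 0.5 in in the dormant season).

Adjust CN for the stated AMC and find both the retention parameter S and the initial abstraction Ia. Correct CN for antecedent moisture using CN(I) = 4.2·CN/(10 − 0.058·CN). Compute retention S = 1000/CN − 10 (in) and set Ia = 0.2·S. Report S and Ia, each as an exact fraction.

CN(I) from CN(II)=75: (4.2·75)/(10 − 0.058·75) = 6300/113 ≈ 55.752
S = 1000/(6300/113) − 10 = 500/63 in ≈ 7.937 in
Ia = 0.2·(500/63) = 100/63 in ≈ 1.587 in

S = 500/63 in ≈ 7.937 in; Ia = 100/63 in ≈ 1.587 in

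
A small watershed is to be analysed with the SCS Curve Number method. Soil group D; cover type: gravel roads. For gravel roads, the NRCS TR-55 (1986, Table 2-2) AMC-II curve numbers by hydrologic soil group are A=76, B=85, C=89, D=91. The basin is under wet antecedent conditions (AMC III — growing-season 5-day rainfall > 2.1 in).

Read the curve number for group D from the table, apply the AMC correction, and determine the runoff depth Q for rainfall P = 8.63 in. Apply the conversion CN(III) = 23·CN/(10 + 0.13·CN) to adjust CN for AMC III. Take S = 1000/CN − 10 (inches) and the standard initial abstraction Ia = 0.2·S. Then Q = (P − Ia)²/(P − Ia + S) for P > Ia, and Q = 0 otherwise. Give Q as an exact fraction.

NRCS table: gravel roads, soil group D → CN(II) = 91
CN(III) from CN(II)=91: (23·91)/(10 + 0.13·91) = 209300/2183 ≈ 95.877
Retention S: 1000/CN − 10 with CN=95.877 → S = 900/2093 ≈ 0.430 in
Initial abstraction Ia = S/5 = (900/2093)/5 = 180/2093 ≈ 0.086 in
Since P=8.630 > Ia=0.086: effective rainfall P−Ia = 1788259/209300 in
Runoff Q = (P−Ia)²/(P−Ia+S) = (8.544)²/(8.544+0.430) = 3197870251081/393119608700 ≈ 8.135 in

Q = 3197870251081/393119608700 in ≈ 8.135 in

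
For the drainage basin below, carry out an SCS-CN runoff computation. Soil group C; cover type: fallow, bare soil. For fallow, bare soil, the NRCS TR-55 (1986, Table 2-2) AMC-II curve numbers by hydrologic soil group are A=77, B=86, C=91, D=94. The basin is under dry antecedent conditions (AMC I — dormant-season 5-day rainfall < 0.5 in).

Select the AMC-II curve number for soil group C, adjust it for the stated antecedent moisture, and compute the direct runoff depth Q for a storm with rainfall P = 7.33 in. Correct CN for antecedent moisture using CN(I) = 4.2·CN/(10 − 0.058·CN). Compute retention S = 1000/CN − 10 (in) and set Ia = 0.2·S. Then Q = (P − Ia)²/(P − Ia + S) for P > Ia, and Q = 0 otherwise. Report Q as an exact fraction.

Q = 190899960241/37386867700 in ≈ 5.106 in

NRCS table: fallow, bare soil, soil group C → CN(II) = 91
CN(I) from CN(II)=91: (4.2·91)/(10 − 0.058·91) = 63700/787 ≈ 80.940
S = 1000/(63700/787) − 10 = 1500/637 in ≈ 2.355 in
Initial abstraction Ia = S/5 = (1500/637)/5 = 300/637 ≈ 0.471 in
Since P=7.330 > Ia=0.471: effective rainfall P−Ia = 436921/63700 in
Q = (436921/63700)²/((436921/63700) + 1500/637) = (190899960241/4057690000)/(586921/63700) = 190899960241/37386867700 in ≈ 5.106 in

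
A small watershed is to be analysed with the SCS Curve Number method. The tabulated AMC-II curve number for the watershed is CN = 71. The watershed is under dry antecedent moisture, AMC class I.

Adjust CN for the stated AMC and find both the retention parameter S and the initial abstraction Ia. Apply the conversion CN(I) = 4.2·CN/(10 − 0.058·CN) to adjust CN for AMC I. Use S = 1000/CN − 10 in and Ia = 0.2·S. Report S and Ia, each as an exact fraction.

Dry (AMC I): CN(I) = 4.2·71/(10 − 0.058·71) = (1491/5)/(2941/500) = 149100/2941 ≈ 50.697
Retention S: 1000/CN − 10 with CN=50.697 → S = 14500/1491 ≈ 9.725 in
Ia = 0.2·(14500/1491) = 2900/1491 in ≈ 1.945 in

S = 14500/1491 in ≈ 9.725 in; Ia = 2900/1491 in ≈ 1.945 in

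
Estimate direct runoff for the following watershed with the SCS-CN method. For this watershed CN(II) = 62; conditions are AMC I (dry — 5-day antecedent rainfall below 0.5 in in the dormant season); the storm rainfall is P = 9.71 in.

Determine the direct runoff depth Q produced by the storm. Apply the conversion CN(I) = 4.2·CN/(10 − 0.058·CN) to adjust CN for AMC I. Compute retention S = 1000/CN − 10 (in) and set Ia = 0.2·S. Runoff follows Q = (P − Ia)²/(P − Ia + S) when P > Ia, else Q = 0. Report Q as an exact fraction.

Q = 195470978641/90627077100 in ≈ 2.157 in

Adjust CN=62 to AMC I: 4.2·62/(10 − 0.058·62) → (1302/5) ÷ (1601/250) = 65100/1601 ≈ 40.662
Retention S: 1000/CN − 10 with CN=40.662 → S = 9500/651 ≈ 14.593 in
Initial abstraction Ia = S/5 = (9500/651)/5 = 1900/651 ≈ 2.919 in
Since P=9.710 > Ia=2.919: effective rainfall P−Ia = 442121/65100 in
Q: (442121/65100)² ÷ (1392121/65100) = 195470978641/90627077100 in (≈ 2.157 in)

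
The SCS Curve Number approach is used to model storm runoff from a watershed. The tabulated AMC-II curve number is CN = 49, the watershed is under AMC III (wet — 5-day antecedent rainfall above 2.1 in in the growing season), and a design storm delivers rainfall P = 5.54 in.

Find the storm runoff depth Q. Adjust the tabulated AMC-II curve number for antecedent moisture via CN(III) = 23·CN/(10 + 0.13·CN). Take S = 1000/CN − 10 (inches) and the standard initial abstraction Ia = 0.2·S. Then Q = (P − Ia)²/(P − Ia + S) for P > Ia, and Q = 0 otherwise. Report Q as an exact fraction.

CN(III) from CN(II)=49: (23·49)/(10 + 0.13·49) = 112700/1637 ≈ 68.845
S = 1000/(112700/1637) − 10 = 5100/1127 in ≈ 4.525 in
Ia = 0.2·(5100/1127) = 1020/1127 in ≈ 0.905 in
Excess rainfall: 5.540 − 0.905 = 4.635 in; P > Ia so Q > 0
Runoff Q = (P−Ia)²/(P−Ia+S) = (4.635)²/(4.635+4.525) = 68214470041/29086686650 ≈ 2.345 in

Q = 68214470041/29086686650 in ≈ 2.345 in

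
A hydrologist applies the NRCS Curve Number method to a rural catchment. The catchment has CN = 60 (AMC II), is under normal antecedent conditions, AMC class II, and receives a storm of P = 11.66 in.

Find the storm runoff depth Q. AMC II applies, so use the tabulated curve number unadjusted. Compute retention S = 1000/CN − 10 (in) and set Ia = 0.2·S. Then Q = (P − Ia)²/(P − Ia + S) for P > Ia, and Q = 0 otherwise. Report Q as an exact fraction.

Q = 2399401/382350 in ≈ 6.275 in

Average conditions: CN = 60 (no AMC adjustment).
Retention S: 1000/CN − 10 with CN=60.000 → S = 20/3 ≈ 6.667 in
Initial abstraction Ia = S/5 = (20/3)/5 = 4/3 ≈ 1.333 in
Since P=11.660 > Ia=1.333: effective rainfall P−Ia = 1549/150 in
Q: (1549/150)² ÷ (2549/150) = 2399401/382350 in (≈ 6.275 in)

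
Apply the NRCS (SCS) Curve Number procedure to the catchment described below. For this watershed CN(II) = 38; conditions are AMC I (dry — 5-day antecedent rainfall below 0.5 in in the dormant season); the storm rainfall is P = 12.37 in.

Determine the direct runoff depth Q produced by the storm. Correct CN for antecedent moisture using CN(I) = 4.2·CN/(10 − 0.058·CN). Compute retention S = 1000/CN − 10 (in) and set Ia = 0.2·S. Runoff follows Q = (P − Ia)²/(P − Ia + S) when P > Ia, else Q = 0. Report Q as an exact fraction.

CN(I) from CN(II)=38: (4.2·38)/(10 − 0.058·38) = 39900/1949 ≈ 20.472
S = 1000/(39900/1949) − 10 = 15500/399 in ≈ 38.847 in
Ia = 0.2·(15500/399) = 3100/399 in ≈ 7.769 in
Since P=12.370 > Ia=7.769: effective rainfall P−Ia = 183563/39900 in
Q: (183563/39900)² ÷ (1733563/39900) = 33695374969/69169163700 in (≈ 0.487 in)

Q = 33695374969/69169163700 in ≈ 0.487 in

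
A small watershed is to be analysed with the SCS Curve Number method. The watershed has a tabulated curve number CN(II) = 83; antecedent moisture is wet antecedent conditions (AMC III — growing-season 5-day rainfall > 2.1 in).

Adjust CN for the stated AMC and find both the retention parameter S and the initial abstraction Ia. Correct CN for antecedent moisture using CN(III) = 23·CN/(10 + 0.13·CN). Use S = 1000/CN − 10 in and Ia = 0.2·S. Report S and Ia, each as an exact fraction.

S = 1700/1909 in ≈ 0.891 in; Ia = 340/1909 in ≈ 0.178 in

Wet (AMC III): CN(III) = 23·83/(10 + 0.13·83) = 1909/(2079/100) = 190900/2079 ≈ 91.823
Retention S: 1000/CN − 10 with CN=91.823 → S = 1700/1909 ≈ 0.891 in
Ia = 0.2·(1700/1909) = 340/1909 in ≈ 0.178 in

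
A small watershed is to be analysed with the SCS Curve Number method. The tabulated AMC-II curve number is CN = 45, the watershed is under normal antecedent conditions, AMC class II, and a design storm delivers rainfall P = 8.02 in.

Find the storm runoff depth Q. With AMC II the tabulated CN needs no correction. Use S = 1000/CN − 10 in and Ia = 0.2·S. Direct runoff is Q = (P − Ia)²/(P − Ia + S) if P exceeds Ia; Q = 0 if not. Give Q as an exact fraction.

Q = 6295081/3604050 in ≈ 1.747 in

AMC II — tabulated CN = 45 applies directly.
Max retention: S = 1000/45 − 10 = 110/9 in (≈ 12.222 in)
Ia = 0.2S: 0.2·12.222 = 2.444 in (exactly 22/9)
P − Ia = 8.020 − 2.444 = 2509/450 ≈ 5.576 in (> 0, runoff occurs)
Q = (2509/450)²/((2509/450) + 110/9) = (6295081/202500)/(8009/450) = 6295081/3604050 in ≈ 1.747 in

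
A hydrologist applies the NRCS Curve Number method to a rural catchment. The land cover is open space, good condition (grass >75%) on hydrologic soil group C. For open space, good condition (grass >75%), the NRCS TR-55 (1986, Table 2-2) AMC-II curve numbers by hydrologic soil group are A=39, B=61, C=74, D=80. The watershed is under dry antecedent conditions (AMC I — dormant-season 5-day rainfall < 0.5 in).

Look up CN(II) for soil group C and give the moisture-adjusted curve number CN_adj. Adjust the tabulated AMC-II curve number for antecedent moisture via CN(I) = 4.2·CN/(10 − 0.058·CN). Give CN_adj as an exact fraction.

CN_adj = 77700/1427 ≈ 54.450

NRCS table: open space, good condition (grass >75%), soil group C → CN(II) = 74
Dry (AMC I): CN(I) = 4.2·74/(10 − 0.058·74) = (1554/5)/(1427/250) = 77700/1427 ≈ 54.450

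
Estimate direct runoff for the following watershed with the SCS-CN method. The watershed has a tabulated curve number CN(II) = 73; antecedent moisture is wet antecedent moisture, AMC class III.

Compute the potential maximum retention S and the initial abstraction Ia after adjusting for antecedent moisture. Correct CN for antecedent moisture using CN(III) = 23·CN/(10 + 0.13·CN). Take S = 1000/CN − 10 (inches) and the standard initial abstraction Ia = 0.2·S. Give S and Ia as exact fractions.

S = 2700/1679 in ≈ 1.608 in; Ia = 540/1679 in ≈ 0.322 in

Wet (AMC III): CN(III) = 23·73/(10 + 0.13·73) = 1679/(1949/100) = 167900/1949 ≈ 86.147
Max retention: S = 1000/(167900/1949) − 10 = 2700/1679 in (≈ 1.608 in)
Ia = 0.2S: 0.2·1.608 = 0.322 in (exactly 540/1679)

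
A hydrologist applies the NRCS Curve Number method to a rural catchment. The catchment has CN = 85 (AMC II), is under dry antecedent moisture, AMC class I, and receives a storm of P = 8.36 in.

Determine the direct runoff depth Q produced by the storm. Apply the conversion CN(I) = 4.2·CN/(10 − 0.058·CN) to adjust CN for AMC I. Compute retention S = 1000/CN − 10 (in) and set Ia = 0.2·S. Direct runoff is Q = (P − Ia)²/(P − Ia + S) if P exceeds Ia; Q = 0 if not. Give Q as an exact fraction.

Q = 500461641/103741225 in ≈ 4.824 in

CN(I) from CN(II)=85: (4.2·85)/(10 − 0.058·85) = 11900/169 ≈ 70.414
Max retention: S = 1000/(11900/169) − 10 = 500/119 in (≈ 4.202 in)
Ia = 0.2S: 0.2·4.202 = 0.840 in (exactly 100/119)
P − Ia = 8.360 − 0.840 = 22371/2975 ≈ 7.520 in (> 0, runoff occurs)
Q = (22371/2975)²/((22371/2975) + 500/119) = (500461641/8850625)/(34871/2975) = 500461641/103741225 in ≈ 4.824 in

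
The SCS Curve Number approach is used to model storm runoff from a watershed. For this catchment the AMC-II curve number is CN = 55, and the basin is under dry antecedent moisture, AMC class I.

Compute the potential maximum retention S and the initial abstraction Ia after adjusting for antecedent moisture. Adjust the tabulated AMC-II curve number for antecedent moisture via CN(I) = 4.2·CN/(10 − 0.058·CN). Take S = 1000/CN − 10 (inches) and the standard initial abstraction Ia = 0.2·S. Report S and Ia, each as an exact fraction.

CN(I) from CN(II)=55: (4.2·55)/(10 − 0.058·55) = 7700/227 ≈ 33.921
Max retention: S = 1000/(7700/227) − 10 = 1500/77 in (≈ 19.481 in)
Ia = 0.2·(1500/77) = 300/77 in ≈ 3.896 in

S = 1500/77 in ≈ 19.481 in; Ia = 300/77 in ≈ 3.896 in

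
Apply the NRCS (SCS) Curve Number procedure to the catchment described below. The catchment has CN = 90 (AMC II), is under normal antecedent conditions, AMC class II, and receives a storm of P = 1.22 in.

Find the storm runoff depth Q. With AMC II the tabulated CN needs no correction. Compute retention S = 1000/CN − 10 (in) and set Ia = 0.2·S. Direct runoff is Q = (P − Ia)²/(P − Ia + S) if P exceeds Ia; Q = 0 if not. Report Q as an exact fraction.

AMC II — tabulated CN = 90 applies directly.
Max retention: S = 1000/90 − 10 = 10/9 in (≈ 1.111 in)
Initial abstraction Ia = S/5 = (10/9)/5 = 2/9 ≈ 0.222 in
P − Ia = 1.220 − 0.222 = 449/450 ≈ 0.998 in (> 0, runoff occurs)
Q: (449/450)² ÷ (949/450) = 201601/427050 in (≈ 0.472 in)

Q = 201601/427050 in ≈ 0.472 in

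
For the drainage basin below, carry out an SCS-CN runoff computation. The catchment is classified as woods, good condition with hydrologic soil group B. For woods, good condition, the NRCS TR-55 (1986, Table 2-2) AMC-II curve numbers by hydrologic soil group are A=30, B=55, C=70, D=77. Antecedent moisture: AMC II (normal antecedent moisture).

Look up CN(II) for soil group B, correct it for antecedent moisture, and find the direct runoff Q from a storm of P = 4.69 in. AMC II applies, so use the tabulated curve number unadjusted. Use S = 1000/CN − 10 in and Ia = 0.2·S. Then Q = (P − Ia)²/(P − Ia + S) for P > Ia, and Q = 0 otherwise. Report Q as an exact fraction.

NRCS table: woods, good condition, soil group B → CN(II) = 55
Average conditions: CN = 55 (no AMC adjustment).
Retention S: 1000/CN − 10 with CN=55.000 → S = 90/11 ≈ 8.182 in
Ia = 0.2·(90/11) = 18/11 in ≈ 1.636 in
P − Ia = 4.690 − 1.636 = 3359/1100 ≈ 3.054 in (> 0, runoff occurs)
Runoff Q = (P−Ia)²/(P−Ia+S) = (3.054)²/(3.054+8.182) = 11282881/13594900 ≈ 0.830 in

Q = 11282881/13594900 in ≈ 0.830 in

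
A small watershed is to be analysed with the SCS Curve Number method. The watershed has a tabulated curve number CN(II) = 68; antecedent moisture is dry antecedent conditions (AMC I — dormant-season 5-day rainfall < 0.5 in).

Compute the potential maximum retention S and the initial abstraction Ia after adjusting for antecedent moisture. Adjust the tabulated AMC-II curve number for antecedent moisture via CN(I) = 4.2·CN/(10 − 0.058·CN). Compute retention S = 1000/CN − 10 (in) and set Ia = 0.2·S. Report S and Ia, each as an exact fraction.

S = 4000/357 in ≈ 11.204 in; Ia = 800/357 in ≈ 2.241 in

Adjust CN=68 to AMC I: 4.2·68/(10 − 0.058·68) → (1428/5) ÷ (757/125) = 35700/757 ≈ 47.160
S = 1000/(35700/757) − 10 = 4000/357 in ≈ 11.204 in
Initial abstraction Ia = S/5 = (4000/357)/5 = 800/357 ≈ 2.241 in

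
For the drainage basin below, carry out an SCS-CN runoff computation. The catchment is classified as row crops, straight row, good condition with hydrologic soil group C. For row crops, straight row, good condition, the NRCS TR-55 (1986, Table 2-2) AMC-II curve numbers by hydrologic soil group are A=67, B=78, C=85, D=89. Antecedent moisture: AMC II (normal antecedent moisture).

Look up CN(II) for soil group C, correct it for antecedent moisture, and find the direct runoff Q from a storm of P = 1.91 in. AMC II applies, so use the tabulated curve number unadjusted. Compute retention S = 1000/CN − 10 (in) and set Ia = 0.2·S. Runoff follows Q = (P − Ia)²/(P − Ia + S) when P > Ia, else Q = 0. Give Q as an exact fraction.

Q = 7006609/9599900 in ≈ 0.730 in

NRCS table: row crops, straight row, good condition, soil group C → CN(II) = 85
AMC II — tabulated CN = 85 applies directly.
Max retention: S = 1000/85 − 10 = 30/17 in (≈ 1.765 in)
Ia = 0.2S: 0.2·1.765 = 0.353 in (exactly 6/17)
P − Ia = 1.910 − 0.353 = 2647/1700 ≈ 1.557 in (> 0, runoff occurs)
Runoff Q = (P−Ia)²/(P−Ia+S) = (1.557)²/(1.557+1.765) = 7006609/9599900 ≈ 0.730 in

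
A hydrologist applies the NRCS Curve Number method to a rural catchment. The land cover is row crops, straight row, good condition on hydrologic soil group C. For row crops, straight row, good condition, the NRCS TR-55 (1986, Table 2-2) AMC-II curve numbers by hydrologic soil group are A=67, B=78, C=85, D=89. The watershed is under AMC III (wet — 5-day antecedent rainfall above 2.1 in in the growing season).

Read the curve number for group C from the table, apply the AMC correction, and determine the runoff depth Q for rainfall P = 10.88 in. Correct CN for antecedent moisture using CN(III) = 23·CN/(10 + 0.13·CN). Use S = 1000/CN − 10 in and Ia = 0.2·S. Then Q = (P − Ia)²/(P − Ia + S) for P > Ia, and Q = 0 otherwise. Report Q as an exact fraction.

NRCS table: row crops, straight row, good condition, soil group C → CN(II) = 85
Adjust CN=85 to AMC III: 23·85/(10 + 0.13·85) → 1955 ÷ (421/20) = 39100/421 ≈ 92.874
S = 1000/(39100/421) − 10 = 300/391 in ≈ 0.767 in
Ia = 0.2·(300/391) = 60/391 in ≈ 0.153 in
Since P=10.880 > Ia=0.153: effective rainfall P−Ia = 104852/9775 in
Q: (104852/9775)² ÷ (112352/9775) = 687121369/68640050 in (≈ 10.011 in)

Q = 687121369/68640050 in ≈ 10.011 in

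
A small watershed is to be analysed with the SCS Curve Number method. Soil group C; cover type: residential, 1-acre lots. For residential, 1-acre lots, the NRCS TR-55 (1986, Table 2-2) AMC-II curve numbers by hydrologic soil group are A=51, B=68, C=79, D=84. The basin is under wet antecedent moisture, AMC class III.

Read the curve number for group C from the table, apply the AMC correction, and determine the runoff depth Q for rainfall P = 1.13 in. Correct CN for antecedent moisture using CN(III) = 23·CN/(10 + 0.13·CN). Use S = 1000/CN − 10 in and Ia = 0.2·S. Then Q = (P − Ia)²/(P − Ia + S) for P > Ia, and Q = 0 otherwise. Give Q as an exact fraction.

Q = 26673749041/67832425700 in ≈ 0.393 in

NRCS table: residential, 1-acre lots, soil group C → CN(II) = 79
CN(III) from CN(II)=79: (23·79)/(10 + 0.13·79) = 181700/2027 ≈ 89.640
Retention S: 1000/CN − 10 with CN=89.640 → S = 2100/1817 ≈ 1.156 in
Ia = 0.2S: 0.2·1.156 = 0.231 in (exactly 420/1817)
Excess rainfall: 1.130 − 0.231 = 0.899 in; P > Ia so Q > 0
Q: (163321/181700)² ÷ (373321/181700) = 26673749041/67832425700 in (≈ 0.393 in)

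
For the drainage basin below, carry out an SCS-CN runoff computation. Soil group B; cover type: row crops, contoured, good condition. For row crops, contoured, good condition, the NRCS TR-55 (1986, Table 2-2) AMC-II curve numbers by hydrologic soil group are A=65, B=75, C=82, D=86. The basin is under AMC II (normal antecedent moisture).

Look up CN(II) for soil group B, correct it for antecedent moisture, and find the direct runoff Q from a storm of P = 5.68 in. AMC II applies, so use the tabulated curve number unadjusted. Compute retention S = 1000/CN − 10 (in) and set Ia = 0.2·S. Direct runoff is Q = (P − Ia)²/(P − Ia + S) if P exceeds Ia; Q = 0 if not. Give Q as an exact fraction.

Q = 70688/23475 in ≈ 3.011 in

NRCS table: row crops, contoured, good condition, soil group B → CN(II) = 75
CN(II) = 75; AMC II needs no correction.
Max retention: S = 1000/75 − 10 = 10/3 in (≈ 3.333 in)
Initial abstraction Ia = S/5 = (10/3)/5 = 2/3 ≈ 0.667 in
Since P=5.680 > Ia=0.667: effective rainfall P−Ia = 376/75 in
Q: (376/75)² ÷ (626/75) = 70688/23475 in (≈ 3.011 in)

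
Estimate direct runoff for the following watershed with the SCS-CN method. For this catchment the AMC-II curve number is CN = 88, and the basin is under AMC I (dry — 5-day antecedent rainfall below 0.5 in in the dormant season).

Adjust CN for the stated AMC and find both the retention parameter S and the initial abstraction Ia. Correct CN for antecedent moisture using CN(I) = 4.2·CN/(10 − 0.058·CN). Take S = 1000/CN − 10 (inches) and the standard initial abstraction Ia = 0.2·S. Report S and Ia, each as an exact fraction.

CN(I) from CN(II)=88: (4.2·88)/(10 − 0.058·88) = 3850/51 ≈ 75.490
Max retention: S = 1000/(3850/51) − 10 = 250/77 in (≈ 3.247 in)
Initial abstraction Ia = S/5 = (250/77)/5 = 50/77 ≈ 0.649 in

S = 250/77 in ≈ 3.247 in; Ia = 50/77 in ≈ 0.649 in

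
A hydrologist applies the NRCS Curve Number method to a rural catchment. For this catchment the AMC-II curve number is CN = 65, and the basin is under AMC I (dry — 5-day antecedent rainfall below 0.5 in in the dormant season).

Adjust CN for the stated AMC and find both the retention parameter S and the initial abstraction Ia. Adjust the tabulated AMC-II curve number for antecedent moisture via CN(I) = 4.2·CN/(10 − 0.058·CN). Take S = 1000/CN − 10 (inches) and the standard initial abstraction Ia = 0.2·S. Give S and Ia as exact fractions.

Adjust CN=65 to AMC I: 4.2·65/(10 − 0.058·65) → 273 ÷ (623/100) = 3900/89 ≈ 43.820
Max retention: S = 1000/(3900/89) − 10 = 500/39 in (≈ 12.821 in)
Ia = 0.2·(500/39) = 100/39 in ≈ 2.564 in

S = 500/39 in ≈ 12.821 in; Ia = 100/39 in ≈ 2.564 in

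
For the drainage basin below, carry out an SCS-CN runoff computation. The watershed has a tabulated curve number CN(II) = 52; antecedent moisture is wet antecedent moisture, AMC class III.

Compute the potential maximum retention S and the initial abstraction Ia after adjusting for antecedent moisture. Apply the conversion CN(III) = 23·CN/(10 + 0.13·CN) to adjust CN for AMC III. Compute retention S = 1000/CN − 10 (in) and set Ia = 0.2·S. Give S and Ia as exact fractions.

S = 1200/299 in ≈ 4.013 in; Ia = 240/299 in ≈ 0.803 in

CN(III) from CN(II)=52: (23·52)/(10 + 0.13·52) = 29900/419 ≈ 71.360
Retention S: 1000/CN − 10 with CN=71.360 → S = 1200/299 ≈ 4.013 in
Initial abstraction Ia = S/5 = (1200/299)/5 = 240/299 ≈ 0.803 in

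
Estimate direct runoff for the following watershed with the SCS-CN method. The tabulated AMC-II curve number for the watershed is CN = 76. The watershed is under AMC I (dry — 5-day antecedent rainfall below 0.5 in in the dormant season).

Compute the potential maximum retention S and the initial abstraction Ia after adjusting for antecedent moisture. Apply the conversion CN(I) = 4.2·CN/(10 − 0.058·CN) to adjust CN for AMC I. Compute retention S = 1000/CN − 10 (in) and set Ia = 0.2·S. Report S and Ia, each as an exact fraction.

Dry (AMC I): CN(I) = 4.2·76/(10 − 0.058·76) = (1596/5)/(699/125) = 13300/233 ≈ 57.082
S = 1000/(13300/233) − 10 = 1000/133 in ≈ 7.519 in
Ia = 0.2·(1000/133) = 200/133 in ≈ 1.504 in

S = 1000/133 in ≈ 7.519 in; Ia = 200/133 in ≈ 1.504 in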